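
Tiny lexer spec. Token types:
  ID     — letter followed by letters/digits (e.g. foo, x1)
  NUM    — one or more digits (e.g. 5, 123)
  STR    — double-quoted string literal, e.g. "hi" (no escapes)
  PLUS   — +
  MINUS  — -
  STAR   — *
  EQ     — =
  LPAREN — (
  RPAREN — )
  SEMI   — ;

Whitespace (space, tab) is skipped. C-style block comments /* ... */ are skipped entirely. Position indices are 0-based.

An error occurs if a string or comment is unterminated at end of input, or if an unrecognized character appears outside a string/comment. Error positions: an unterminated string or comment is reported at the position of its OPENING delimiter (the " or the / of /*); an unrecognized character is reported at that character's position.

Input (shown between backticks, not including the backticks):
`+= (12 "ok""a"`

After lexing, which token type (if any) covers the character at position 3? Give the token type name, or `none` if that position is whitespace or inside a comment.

pos=0: emit PLUS '+'
pos=1: emit EQ '='
pos=3: emit LPAREN '('
pos=4: emit NUM '12' (now at pos=6)
pos=7: enter STRING mode
pos=7: emit STR "ok" (now at pos=11)
pos=11: enter STRING mode
pos=11: emit STR "a" (now at pos=14)
DONE. 6 tokens: [PLUS, EQ, LPAREN, NUM, STR, STR]
Position 3: char is '(' -> LPAREN

Answer: LPAREN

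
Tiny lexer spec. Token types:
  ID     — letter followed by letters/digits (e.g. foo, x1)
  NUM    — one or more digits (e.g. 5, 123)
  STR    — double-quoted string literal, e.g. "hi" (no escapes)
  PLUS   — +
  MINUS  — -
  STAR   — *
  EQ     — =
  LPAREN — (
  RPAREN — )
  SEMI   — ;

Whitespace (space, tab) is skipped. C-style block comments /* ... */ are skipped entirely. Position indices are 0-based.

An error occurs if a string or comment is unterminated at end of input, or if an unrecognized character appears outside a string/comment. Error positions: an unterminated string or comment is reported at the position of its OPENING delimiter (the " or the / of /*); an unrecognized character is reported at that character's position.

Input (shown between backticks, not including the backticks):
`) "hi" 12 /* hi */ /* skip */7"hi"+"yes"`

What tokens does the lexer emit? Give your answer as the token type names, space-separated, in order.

pos=0: emit RPAREN ')'
pos=2: enter STRING mode
pos=2: emit STR "hi" (now at pos=6)
pos=7: emit NUM '12' (now at pos=9)
pos=10: enter COMMENT mode (saw '/*')
exit COMMENT mode (now at pos=18)
pos=19: enter COMMENT mode (saw '/*')
exit COMMENT mode (now at pos=29)
pos=29: emit NUM '7' (now at pos=30)
pos=30: enter STRING mode
pos=30: emit STR "hi" (now at pos=34)
pos=34: emit PLUS '+'
pos=35: enter STRING mode
pos=35: emit STR "yes" (now at pos=40)
DONE. 7 tokens: [RPAREN, STR, NUM, NUM, STR, PLUS, STR]

Answer: RPAREN STR NUM NUM STR PLUS STR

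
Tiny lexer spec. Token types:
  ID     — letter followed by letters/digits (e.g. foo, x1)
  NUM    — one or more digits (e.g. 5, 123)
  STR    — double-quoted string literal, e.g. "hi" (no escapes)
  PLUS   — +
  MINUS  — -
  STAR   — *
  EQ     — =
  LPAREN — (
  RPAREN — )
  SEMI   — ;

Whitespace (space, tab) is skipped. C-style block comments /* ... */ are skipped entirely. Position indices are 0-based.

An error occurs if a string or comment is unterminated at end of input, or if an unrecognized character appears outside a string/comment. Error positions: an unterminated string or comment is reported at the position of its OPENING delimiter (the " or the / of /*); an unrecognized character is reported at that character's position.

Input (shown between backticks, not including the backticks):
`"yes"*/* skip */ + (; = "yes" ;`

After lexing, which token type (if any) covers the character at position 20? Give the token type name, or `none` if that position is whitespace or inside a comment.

pos=0: enter STRING mode
pos=0: emit STR "yes" (now at pos=5)
pos=5: emit STAR '*'
pos=6: enter COMMENT mode (saw '/*')
exit COMMENT mode (now at pos=16)
pos=17: emit PLUS '+'
pos=19: emit LPAREN '('
pos=20: emit SEMI ';'
pos=22: emit EQ '='
pos=24: enter STRING mode
pos=24: emit STR "yes" (now at pos=29)
pos=30: emit SEMI ';'
DONE. 8 tokens: [STR, STAR, PLUS, LPAREN, SEMI, EQ, STR, SEMI]
Position 20: char is ';' -> SEMI

Answer: SEMI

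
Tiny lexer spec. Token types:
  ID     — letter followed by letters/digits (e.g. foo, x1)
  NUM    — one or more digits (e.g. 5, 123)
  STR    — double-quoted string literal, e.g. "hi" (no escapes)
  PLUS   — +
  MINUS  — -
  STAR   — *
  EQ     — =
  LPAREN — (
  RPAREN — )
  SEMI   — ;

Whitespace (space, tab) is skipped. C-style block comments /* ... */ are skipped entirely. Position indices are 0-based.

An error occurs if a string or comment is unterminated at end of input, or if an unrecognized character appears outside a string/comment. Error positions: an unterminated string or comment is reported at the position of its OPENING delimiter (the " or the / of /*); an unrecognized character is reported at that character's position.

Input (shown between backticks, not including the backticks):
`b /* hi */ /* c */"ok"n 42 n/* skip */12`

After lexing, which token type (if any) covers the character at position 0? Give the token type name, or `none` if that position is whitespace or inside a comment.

pos=0: emit ID 'b' (now at pos=1)
pos=2: enter COMMENT mode (saw '/*')
exit COMMENT mode (now at pos=10)
pos=11: enter COMMENT mode (saw '/*')
exit COMMENT mode (now at pos=18)
pos=18: enter STRING mode
pos=18: emit STR "ok" (now at pos=22)
pos=22: emit ID 'n' (now at pos=23)
pos=24: emit NUM '42' (now at pos=26)
pos=27: emit ID 'n' (now at pos=28)
pos=28: enter COMMENT mode (saw '/*')
exit COMMENT mode (now at pos=38)
pos=38: emit NUM '12' (now at pos=40)
DONE. 6 tokens: [ID, STR, ID, NUM, ID, NUM]
Position 0: char is 'b' -> ID

Answer: ID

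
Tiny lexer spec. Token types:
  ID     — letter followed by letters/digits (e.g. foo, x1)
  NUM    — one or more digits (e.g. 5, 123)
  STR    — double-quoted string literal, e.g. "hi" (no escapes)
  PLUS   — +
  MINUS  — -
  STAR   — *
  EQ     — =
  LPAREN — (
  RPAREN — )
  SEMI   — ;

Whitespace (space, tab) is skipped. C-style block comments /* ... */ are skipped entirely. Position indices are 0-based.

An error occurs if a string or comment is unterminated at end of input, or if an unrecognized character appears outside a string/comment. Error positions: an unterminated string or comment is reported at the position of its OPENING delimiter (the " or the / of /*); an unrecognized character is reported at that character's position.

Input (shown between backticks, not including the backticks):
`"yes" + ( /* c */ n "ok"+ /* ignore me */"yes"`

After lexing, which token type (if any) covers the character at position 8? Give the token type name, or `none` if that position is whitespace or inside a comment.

Answer: LPAREN

Derivation:
pos=0: enter STRING mode
pos=0: emit STR "yes" (now at pos=5)
pos=6: emit PLUS '+'
pos=8: emit LPAREN '('
pos=10: enter COMMENT mode (saw '/*')
exit COMMENT mode (now at pos=17)
pos=18: emit ID 'n' (now at pos=19)
pos=20: enter STRING mode
pos=20: emit STR "ok" (now at pos=24)
pos=24: emit PLUS '+'
pos=26: enter COMMENT mode (saw '/*')
exit COMMENT mode (now at pos=41)
pos=41: enter STRING mode
pos=41: emit STR "yes" (now at pos=46)
DONE. 7 tokens: [STR, PLUS, LPAREN, ID, STR, PLUS, STR]
Position 8: char is '(' -> LPAREN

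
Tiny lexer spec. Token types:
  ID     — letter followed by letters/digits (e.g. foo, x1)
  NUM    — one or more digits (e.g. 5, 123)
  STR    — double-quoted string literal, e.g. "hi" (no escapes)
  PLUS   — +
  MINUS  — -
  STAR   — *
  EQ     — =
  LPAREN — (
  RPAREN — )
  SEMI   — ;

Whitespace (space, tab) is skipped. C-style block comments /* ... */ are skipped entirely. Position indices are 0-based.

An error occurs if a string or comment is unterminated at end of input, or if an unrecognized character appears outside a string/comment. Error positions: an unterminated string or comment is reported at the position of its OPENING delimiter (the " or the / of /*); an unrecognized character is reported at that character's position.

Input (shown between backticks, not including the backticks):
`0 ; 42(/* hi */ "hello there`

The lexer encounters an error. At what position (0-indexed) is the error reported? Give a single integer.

Answer: 16

Derivation:
pos=0: emit NUM '0' (now at pos=1)
pos=2: emit SEMI ';'
pos=4: emit NUM '42' (now at pos=6)
pos=6: emit LPAREN '('
pos=7: enter COMMENT mode (saw '/*')
exit COMMENT mode (now at pos=15)
pos=16: enter STRING mode
pos=16: ERROR — unterminated string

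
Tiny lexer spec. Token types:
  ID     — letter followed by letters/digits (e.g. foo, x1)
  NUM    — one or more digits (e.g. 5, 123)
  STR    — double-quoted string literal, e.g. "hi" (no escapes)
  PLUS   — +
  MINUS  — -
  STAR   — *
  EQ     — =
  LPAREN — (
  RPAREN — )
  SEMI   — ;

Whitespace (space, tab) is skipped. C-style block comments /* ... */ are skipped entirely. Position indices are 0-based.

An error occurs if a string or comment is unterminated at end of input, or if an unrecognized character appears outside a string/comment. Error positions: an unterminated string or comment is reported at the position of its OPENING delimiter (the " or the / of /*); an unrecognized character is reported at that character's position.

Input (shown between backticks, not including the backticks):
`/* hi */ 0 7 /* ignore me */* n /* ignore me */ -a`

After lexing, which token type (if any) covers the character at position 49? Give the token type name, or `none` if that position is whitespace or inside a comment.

pos=0: enter COMMENT mode (saw '/*')
exit COMMENT mode (now at pos=8)
pos=9: emit NUM '0' (now at pos=10)
pos=11: emit NUM '7' (now at pos=12)
pos=13: enter COMMENT mode (saw '/*')
exit COMMENT mode (now at pos=28)
pos=28: emit STAR '*'
pos=30: emit ID 'n' (now at pos=31)
pos=32: enter COMMENT mode (saw '/*')
exit COMMENT mode (now at pos=47)
pos=48: emit MINUS '-'
pos=49: emit ID 'a' (now at pos=50)
DONE. 6 tokens: [NUM, NUM, STAR, ID, MINUS, ID]
Position 49: char is 'a' -> ID

Answer: ID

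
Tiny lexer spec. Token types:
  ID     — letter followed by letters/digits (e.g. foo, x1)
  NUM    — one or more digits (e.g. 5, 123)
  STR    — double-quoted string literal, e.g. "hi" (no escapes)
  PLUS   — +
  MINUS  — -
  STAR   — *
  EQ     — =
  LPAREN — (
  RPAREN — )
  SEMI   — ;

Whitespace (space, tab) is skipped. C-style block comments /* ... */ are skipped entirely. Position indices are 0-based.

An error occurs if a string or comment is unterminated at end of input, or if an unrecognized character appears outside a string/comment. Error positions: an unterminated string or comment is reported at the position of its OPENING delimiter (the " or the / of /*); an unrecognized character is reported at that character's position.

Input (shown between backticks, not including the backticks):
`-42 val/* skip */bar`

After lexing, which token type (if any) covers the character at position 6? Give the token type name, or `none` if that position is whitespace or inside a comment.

pos=0: emit MINUS '-'
pos=1: emit NUM '42' (now at pos=3)
pos=4: emit ID 'val' (now at pos=7)
pos=7: enter COMMENT mode (saw '/*')
exit COMMENT mode (now at pos=17)
pos=17: emit ID 'bar' (now at pos=20)
DONE. 4 tokens: [MINUS, NUM, ID, ID]
Position 6: char is 'l' -> ID

Answer: ID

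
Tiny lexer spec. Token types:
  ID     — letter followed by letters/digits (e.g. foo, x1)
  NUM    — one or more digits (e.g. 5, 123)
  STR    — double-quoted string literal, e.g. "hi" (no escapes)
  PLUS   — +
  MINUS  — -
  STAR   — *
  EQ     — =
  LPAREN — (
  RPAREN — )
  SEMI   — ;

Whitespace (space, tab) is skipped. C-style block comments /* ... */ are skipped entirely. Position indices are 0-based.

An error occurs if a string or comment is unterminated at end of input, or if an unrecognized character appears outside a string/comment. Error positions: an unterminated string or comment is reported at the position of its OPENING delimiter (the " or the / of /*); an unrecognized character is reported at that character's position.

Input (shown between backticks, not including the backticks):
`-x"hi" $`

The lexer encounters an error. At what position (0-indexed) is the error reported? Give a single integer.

pos=0: emit MINUS '-'
pos=1: emit ID 'x' (now at pos=2)
pos=2: enter STRING mode
pos=2: emit STR "hi" (now at pos=6)
pos=7: ERROR — unrecognized char '$'

Answer: 7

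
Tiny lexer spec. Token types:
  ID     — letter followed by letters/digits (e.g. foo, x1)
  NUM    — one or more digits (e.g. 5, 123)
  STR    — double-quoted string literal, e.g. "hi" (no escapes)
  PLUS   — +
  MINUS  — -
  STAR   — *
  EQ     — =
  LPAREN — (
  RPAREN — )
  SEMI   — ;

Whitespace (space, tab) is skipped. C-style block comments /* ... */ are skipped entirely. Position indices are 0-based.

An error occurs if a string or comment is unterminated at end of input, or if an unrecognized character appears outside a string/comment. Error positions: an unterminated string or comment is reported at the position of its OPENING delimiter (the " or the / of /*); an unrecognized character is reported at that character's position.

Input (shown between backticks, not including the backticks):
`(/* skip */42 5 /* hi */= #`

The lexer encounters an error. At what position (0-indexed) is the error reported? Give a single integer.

Answer: 26

Derivation:
pos=0: emit LPAREN '('
pos=1: enter COMMENT mode (saw '/*')
exit COMMENT mode (now at pos=11)
pos=11: emit NUM '42' (now at pos=13)
pos=14: emit NUM '5' (now at pos=15)
pos=16: enter COMMENT mode (saw '/*')
exit COMMENT mode (now at pos=24)
pos=24: emit EQ '='
pos=26: ERROR — unrecognized char '#'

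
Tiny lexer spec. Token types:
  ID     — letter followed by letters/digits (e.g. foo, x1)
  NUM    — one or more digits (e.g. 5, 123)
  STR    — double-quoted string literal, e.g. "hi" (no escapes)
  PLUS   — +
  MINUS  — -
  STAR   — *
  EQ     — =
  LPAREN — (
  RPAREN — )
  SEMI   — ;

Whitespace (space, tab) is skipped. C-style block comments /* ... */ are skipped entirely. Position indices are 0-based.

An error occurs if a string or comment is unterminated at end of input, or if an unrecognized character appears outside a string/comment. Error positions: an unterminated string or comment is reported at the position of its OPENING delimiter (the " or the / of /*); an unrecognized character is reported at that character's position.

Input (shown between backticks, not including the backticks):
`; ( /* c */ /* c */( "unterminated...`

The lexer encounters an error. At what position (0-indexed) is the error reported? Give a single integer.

pos=0: emit SEMI ';'
pos=2: emit LPAREN '('
pos=4: enter COMMENT mode (saw '/*')
exit COMMENT mode (now at pos=11)
pos=12: enter COMMENT mode (saw '/*')
exit COMMENT mode (now at pos=19)
pos=19: emit LPAREN '('
pos=21: enter STRING mode
pos=21: ERROR — unterminated string

Answer: 21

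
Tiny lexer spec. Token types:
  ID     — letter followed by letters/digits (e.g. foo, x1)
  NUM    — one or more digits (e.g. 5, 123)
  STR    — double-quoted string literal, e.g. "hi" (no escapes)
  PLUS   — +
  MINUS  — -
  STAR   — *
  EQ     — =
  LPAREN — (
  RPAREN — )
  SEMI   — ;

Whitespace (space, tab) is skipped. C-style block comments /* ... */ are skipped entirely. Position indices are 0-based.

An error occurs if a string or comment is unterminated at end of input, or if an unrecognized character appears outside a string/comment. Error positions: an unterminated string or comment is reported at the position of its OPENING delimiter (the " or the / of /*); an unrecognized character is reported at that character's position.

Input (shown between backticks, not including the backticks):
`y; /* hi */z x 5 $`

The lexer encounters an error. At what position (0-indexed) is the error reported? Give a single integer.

Answer: 17

Derivation:
pos=0: emit ID 'y' (now at pos=1)
pos=1: emit SEMI ';'
pos=3: enter COMMENT mode (saw '/*')
exit COMMENT mode (now at pos=11)
pos=11: emit ID 'z' (now at pos=12)
pos=13: emit ID 'x' (now at pos=14)
pos=15: emit NUM '5' (now at pos=16)
pos=17: ERROR — unrecognized char '$'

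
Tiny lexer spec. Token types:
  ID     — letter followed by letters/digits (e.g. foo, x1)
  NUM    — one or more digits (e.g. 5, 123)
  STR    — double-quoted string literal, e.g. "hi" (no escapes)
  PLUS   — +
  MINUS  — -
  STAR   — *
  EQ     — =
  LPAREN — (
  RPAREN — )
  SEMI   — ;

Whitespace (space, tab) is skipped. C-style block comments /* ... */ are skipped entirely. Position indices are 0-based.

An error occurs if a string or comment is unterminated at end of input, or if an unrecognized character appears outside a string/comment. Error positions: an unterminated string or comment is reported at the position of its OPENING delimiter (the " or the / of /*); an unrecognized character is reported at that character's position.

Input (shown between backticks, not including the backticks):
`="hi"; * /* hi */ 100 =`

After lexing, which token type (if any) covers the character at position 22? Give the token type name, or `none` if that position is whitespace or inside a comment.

pos=0: emit EQ '='
pos=1: enter STRING mode
pos=1: emit STR "hi" (now at pos=5)
pos=5: emit SEMI ';'
pos=7: emit STAR '*'
pos=9: enter COMMENT mode (saw '/*')
exit COMMENT mode (now at pos=17)
pos=18: emit NUM '100' (now at pos=21)
pos=22: emit EQ '='
DONE. 6 tokens: [EQ, STR, SEMI, STAR, NUM, EQ]
Position 22: char is '=' -> EQ

Answer: EQ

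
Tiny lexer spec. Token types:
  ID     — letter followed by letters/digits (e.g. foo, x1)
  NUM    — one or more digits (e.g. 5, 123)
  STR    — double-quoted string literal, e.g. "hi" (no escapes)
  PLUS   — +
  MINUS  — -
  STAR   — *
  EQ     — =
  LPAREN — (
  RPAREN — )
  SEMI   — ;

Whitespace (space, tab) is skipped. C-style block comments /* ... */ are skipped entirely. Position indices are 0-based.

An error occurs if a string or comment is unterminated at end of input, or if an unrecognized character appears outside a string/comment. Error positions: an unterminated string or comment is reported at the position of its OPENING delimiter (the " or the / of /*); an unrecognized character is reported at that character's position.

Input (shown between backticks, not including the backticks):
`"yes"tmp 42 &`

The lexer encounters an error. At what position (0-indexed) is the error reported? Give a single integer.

pos=0: enter STRING mode
pos=0: emit STR "yes" (now at pos=5)
pos=5: emit ID 'tmp' (now at pos=8)
pos=9: emit NUM '42' (now at pos=11)
pos=12: ERROR — unrecognized char '&'

Answer: 12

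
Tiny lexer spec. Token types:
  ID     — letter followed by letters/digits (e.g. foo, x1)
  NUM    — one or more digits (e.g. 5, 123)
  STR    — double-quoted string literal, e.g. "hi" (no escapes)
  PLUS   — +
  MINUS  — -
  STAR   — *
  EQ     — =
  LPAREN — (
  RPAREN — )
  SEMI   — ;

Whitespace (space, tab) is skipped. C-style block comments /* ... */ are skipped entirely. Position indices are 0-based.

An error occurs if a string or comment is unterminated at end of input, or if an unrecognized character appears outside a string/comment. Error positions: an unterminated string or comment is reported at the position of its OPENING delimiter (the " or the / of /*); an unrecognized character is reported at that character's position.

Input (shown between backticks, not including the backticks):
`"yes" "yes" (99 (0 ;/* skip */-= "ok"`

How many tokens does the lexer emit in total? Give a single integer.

Answer: 10

Derivation:
pos=0: enter STRING mode
pos=0: emit STR "yes" (now at pos=5)
pos=6: enter STRING mode
pos=6: emit STR "yes" (now at pos=11)
pos=12: emit LPAREN '('
pos=13: emit NUM '99' (now at pos=15)
pos=16: emit LPAREN '('
pos=17: emit NUM '0' (now at pos=18)
pos=19: emit SEMI ';'
pos=20: enter COMMENT mode (saw '/*')
exit COMMENT mode (now at pos=30)
pos=30: emit MINUS '-'
pos=31: emit EQ '='
pos=33: enter STRING mode
pos=33: emit STR "ok" (now at pos=37)
DONE. 10 tokens: [STR, STR, LPAREN, NUM, LPAREN, NUM, SEMI, MINUS, EQ, STR]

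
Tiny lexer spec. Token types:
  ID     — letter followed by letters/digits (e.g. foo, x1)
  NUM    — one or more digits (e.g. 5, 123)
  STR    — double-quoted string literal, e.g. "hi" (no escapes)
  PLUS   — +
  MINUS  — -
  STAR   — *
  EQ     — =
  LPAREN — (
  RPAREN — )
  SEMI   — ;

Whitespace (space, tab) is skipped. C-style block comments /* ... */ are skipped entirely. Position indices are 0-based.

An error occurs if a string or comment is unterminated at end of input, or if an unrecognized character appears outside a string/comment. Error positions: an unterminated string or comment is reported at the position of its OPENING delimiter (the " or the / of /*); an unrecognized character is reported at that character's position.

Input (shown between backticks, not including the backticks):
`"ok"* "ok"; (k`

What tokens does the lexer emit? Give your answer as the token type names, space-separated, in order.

pos=0: enter STRING mode
pos=0: emit STR "ok" (now at pos=4)
pos=4: emit STAR '*'
pos=6: enter STRING mode
pos=6: emit STR "ok" (now at pos=10)
pos=10: emit SEMI ';'
pos=12: emit LPAREN '('
pos=13: emit ID 'k' (now at pos=14)
DONE. 6 tokens: [STR, STAR, STR, SEMI, LPAREN, ID]

Answer: STR STAR STR SEMI LPAREN ID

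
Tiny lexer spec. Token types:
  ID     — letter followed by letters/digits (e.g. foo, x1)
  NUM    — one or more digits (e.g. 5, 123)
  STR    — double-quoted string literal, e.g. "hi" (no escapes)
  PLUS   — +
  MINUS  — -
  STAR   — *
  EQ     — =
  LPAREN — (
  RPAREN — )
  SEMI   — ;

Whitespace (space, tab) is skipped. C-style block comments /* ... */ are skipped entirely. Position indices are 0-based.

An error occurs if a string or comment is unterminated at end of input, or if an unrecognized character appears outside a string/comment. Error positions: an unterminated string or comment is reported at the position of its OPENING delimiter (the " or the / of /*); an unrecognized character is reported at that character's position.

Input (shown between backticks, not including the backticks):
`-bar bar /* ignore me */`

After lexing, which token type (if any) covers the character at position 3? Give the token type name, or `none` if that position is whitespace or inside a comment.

pos=0: emit MINUS '-'
pos=1: emit ID 'bar' (now at pos=4)
pos=5: emit ID 'bar' (now at pos=8)
pos=9: enter COMMENT mode (saw '/*')
exit COMMENT mode (now at pos=24)
DONE. 3 tokens: [MINUS, ID, ID]
Position 3: char is 'r' -> ID

Answer: ID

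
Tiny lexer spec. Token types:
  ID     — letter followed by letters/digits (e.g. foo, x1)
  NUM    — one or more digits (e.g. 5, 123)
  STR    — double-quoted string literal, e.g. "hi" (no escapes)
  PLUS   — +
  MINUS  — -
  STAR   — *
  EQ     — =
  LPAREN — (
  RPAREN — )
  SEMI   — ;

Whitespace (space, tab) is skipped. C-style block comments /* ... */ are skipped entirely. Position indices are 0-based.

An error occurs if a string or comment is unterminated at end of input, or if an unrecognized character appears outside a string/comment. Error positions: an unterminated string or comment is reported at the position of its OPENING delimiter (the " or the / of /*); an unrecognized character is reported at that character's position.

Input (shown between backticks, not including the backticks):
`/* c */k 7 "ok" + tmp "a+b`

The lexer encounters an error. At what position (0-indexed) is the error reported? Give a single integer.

Answer: 22

Derivation:
pos=0: enter COMMENT mode (saw '/*')
exit COMMENT mode (now at pos=7)
pos=7: emit ID 'k' (now at pos=8)
pos=9: emit NUM '7' (now at pos=10)
pos=11: enter STRING mode
pos=11: emit STR "ok" (now at pos=15)
pos=16: emit PLUS '+'
pos=18: emit ID 'tmp' (now at pos=21)
pos=22: enter STRING mode
pos=22: ERROR — unterminated string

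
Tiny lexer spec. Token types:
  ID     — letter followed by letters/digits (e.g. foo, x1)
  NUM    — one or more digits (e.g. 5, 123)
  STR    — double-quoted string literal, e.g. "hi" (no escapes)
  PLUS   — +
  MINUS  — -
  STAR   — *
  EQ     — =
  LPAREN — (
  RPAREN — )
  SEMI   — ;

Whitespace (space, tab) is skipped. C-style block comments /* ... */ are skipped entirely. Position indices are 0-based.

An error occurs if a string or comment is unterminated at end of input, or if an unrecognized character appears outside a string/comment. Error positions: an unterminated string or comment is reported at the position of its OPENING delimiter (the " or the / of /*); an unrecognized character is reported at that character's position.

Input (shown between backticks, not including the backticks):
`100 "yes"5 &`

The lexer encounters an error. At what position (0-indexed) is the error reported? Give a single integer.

Answer: 11

Derivation:
pos=0: emit NUM '100' (now at pos=3)
pos=4: enter STRING mode
pos=4: emit STR "yes" (now at pos=9)
pos=9: emit NUM '5' (now at pos=10)
pos=11: ERROR — unrecognized char '&'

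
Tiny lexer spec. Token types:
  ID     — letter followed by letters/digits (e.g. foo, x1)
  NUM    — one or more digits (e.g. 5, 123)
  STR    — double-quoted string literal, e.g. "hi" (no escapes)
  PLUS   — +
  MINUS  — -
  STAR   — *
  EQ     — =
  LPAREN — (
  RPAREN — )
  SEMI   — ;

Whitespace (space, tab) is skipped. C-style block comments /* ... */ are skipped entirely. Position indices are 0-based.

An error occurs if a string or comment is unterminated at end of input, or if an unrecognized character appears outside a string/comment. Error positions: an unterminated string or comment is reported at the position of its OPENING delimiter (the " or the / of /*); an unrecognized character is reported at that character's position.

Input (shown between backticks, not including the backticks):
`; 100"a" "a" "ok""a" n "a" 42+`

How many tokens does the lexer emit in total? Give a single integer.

Answer: 10

Derivation:
pos=0: emit SEMI ';'
pos=2: emit NUM '100' (now at pos=5)
pos=5: enter STRING mode
pos=5: emit STR "a" (now at pos=8)
pos=9: enter STRING mode
pos=9: emit STR "a" (now at pos=12)
pos=13: enter STRING mode
pos=13: emit STR "ok" (now at pos=17)
pos=17: enter STRING mode
pos=17: emit STR "a" (now at pos=20)
pos=21: emit ID 'n' (now at pos=22)
pos=23: enter STRING mode
pos=23: emit STR "a" (now at pos=26)
pos=27: emit NUM '42' (now at pos=29)
pos=29: emit PLUS '+'
DONE. 10 tokens: [SEMI, NUM, STR, STR, STR, STR, ID, STR, NUM, PLUS]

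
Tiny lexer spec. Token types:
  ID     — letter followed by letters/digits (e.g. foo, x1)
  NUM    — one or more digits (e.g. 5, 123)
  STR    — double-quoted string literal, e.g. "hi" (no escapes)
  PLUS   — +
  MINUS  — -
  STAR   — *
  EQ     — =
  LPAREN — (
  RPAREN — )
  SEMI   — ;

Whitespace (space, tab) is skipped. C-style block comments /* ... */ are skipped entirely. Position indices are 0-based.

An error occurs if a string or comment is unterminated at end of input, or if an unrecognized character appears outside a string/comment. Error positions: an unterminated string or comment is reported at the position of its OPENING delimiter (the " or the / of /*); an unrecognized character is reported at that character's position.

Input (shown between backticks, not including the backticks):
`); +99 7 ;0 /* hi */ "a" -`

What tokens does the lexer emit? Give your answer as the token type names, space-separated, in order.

Answer: RPAREN SEMI PLUS NUM NUM SEMI NUM STR MINUS

Derivation:
pos=0: emit RPAREN ')'
pos=1: emit SEMI ';'
pos=3: emit PLUS '+'
pos=4: emit NUM '99' (now at pos=6)
pos=7: emit NUM '7' (now at pos=8)
pos=9: emit SEMI ';'
pos=10: emit NUM '0' (now at pos=11)
pos=12: enter COMMENT mode (saw '/*')
exit COMMENT mode (now at pos=20)
pos=21: enter STRING mode
pos=21: emit STR "a" (now at pos=24)
pos=25: emit MINUS '-'
DONE. 9 tokens: [RPAREN, SEMI, PLUS, NUM, NUM, SEMI, NUM, STR, MINUS]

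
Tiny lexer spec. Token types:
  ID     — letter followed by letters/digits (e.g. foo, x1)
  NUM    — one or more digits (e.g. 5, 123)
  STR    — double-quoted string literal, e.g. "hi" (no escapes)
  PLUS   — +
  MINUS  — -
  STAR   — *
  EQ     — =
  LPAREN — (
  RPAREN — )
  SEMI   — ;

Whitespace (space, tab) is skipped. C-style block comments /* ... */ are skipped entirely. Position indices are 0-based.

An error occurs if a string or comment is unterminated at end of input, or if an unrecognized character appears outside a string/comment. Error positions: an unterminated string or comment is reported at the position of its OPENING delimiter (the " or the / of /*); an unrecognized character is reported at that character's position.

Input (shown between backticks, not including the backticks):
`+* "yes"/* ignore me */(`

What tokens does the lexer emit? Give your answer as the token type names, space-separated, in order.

Answer: PLUS STAR STR LPAREN

Derivation:
pos=0: emit PLUS '+'
pos=1: emit STAR '*'
pos=3: enter STRING mode
pos=3: emit STR "yes" (now at pos=8)
pos=8: enter COMMENT mode (saw '/*')
exit COMMENT mode (now at pos=23)
pos=23: emit LPAREN '('
DONE. 4 tokens: [PLUS, STAR, STR, LPAREN]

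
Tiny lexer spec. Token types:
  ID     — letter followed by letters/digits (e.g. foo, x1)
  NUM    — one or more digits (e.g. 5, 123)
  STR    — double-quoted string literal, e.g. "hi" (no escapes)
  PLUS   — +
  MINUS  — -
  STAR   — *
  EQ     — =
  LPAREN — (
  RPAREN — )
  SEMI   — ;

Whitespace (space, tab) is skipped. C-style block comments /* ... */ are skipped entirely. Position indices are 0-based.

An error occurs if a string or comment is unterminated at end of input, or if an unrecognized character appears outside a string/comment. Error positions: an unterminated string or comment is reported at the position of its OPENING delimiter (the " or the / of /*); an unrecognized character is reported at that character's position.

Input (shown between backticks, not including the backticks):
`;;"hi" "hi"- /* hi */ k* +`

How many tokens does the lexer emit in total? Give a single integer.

Answer: 8

Derivation:
pos=0: emit SEMI ';'
pos=1: emit SEMI ';'
pos=2: enter STRING mode
pos=2: emit STR "hi" (now at pos=6)
pos=7: enter STRING mode
pos=7: emit STR "hi" (now at pos=11)
pos=11: emit MINUS '-'
pos=13: enter COMMENT mode (saw '/*')
exit COMMENT mode (now at pos=21)
pos=22: emit ID 'k' (now at pos=23)
pos=23: emit STAR '*'
pos=25: emit PLUS '+'
DONE. 8 tokens: [SEMI, SEMI, STR, STR, MINUS, ID, STAR, PLUS]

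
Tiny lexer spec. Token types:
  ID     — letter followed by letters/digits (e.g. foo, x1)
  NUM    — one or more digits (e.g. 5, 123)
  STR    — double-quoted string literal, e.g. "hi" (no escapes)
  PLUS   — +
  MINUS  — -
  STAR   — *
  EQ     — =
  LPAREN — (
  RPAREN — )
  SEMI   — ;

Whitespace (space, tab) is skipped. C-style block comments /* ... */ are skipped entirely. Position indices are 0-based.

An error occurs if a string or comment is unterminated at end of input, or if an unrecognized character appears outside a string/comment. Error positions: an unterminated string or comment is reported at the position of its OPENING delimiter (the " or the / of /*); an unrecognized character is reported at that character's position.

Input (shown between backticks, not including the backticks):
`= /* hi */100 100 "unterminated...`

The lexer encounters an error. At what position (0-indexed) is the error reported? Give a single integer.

Answer: 18

Derivation:
pos=0: emit EQ '='
pos=2: enter COMMENT mode (saw '/*')
exit COMMENT mode (now at pos=10)
pos=10: emit NUM '100' (now at pos=13)
pos=14: emit NUM '100' (now at pos=17)
pos=18: enter STRING mode
pos=18: ERROR — unterminated string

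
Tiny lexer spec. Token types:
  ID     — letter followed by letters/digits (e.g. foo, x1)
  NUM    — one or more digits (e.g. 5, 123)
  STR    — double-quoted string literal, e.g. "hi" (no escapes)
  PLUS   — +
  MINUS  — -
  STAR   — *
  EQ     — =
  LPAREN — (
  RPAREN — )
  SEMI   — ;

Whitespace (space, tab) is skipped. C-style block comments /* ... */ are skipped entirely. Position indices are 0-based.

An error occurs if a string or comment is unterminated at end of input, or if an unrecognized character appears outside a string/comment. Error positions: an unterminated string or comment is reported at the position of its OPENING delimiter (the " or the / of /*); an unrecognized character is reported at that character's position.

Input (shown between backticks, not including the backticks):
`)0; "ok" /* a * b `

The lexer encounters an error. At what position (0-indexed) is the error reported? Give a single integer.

pos=0: emit RPAREN ')'
pos=1: emit NUM '0' (now at pos=2)
pos=2: emit SEMI ';'
pos=4: enter STRING mode
pos=4: emit STR "ok" (now at pos=8)
pos=9: enter COMMENT mode (saw '/*')
pos=9: ERROR — unterminated comment (reached EOF)

Answer: 9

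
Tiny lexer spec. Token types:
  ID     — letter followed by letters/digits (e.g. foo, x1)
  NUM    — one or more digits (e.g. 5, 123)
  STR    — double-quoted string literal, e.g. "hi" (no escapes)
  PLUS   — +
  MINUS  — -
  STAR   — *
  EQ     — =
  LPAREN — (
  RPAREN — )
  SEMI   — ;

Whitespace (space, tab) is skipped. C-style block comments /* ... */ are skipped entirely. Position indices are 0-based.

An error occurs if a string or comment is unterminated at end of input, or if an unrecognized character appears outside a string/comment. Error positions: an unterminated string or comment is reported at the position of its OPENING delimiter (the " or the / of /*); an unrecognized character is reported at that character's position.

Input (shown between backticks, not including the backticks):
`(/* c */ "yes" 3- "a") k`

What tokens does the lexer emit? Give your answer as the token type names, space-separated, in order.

pos=0: emit LPAREN '('
pos=1: enter COMMENT mode (saw '/*')
exit COMMENT mode (now at pos=8)
pos=9: enter STRING mode
pos=9: emit STR "yes" (now at pos=14)
pos=15: emit NUM '3' (now at pos=16)
pos=16: emit MINUS '-'
pos=18: enter STRING mode
pos=18: emit STR "a" (now at pos=21)
pos=21: emit RPAREN ')'
pos=23: emit ID 'k' (now at pos=24)
DONE. 7 tokens: [LPAREN, STR, NUM, MINUS, STR, RPAREN, ID]

Answer: LPAREN STR NUM MINUS STR RPAREN ID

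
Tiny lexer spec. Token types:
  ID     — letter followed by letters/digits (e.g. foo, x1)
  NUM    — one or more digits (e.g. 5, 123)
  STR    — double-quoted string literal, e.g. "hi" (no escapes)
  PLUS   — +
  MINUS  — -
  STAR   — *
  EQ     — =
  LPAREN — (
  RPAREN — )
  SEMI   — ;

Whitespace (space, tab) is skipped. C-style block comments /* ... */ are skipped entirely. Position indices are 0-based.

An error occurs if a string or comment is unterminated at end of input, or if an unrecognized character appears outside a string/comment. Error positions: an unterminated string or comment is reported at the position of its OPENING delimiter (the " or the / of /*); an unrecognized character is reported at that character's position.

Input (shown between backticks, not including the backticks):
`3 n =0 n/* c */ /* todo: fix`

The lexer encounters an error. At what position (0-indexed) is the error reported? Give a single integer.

pos=0: emit NUM '3' (now at pos=1)
pos=2: emit ID 'n' (now at pos=3)
pos=4: emit EQ '='
pos=5: emit NUM '0' (now at pos=6)
pos=7: emit ID 'n' (now at pos=8)
pos=8: enter COMMENT mode (saw '/*')
exit COMMENT mode (now at pos=15)
pos=16: enter COMMENT mode (saw '/*')
pos=16: ERROR — unterminated comment (reached EOF)

Answer: 16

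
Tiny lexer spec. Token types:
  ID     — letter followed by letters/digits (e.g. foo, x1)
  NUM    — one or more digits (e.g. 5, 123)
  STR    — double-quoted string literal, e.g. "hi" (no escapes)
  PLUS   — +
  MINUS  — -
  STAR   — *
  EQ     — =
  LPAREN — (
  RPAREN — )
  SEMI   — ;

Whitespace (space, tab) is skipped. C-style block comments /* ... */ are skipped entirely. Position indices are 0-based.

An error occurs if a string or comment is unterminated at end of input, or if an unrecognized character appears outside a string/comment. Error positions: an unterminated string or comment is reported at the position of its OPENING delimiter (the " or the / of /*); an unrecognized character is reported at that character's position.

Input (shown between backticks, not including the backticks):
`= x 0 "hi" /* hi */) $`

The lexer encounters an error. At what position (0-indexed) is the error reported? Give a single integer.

Answer: 21

Derivation:
pos=0: emit EQ '='
pos=2: emit ID 'x' (now at pos=3)
pos=4: emit NUM '0' (now at pos=5)
pos=6: enter STRING mode
pos=6: emit STR "hi" (now at pos=10)
pos=11: enter COMMENT mode (saw '/*')
exit COMMENT mode (now at pos=19)
pos=19: emit RPAREN ')'
pos=21: ERROR — unrecognized char '$'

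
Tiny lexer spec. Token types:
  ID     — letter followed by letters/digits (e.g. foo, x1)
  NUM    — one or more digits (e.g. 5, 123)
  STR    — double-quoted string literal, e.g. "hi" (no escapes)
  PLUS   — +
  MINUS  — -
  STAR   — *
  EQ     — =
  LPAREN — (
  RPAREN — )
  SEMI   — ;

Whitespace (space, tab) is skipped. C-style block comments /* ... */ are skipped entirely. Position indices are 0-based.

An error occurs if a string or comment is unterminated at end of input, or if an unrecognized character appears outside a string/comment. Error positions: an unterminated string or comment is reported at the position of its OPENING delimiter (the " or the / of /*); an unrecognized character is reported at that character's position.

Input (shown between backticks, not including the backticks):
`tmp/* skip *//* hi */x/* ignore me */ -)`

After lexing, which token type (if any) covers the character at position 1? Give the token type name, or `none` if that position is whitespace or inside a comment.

Answer: ID

Derivation:
pos=0: emit ID 'tmp' (now at pos=3)
pos=3: enter COMMENT mode (saw '/*')
exit COMMENT mode (now at pos=13)
pos=13: enter COMMENT mode (saw '/*')
exit COMMENT mode (now at pos=21)
pos=21: emit ID 'x' (now at pos=22)
pos=22: enter COMMENT mode (saw '/*')
exit COMMENT mode (now at pos=37)
pos=38: emit MINUS '-'
pos=39: emit RPAREN ')'
DONE. 4 tokens: [ID, ID, MINUS, RPAREN]
Position 1: char is 'm' -> ID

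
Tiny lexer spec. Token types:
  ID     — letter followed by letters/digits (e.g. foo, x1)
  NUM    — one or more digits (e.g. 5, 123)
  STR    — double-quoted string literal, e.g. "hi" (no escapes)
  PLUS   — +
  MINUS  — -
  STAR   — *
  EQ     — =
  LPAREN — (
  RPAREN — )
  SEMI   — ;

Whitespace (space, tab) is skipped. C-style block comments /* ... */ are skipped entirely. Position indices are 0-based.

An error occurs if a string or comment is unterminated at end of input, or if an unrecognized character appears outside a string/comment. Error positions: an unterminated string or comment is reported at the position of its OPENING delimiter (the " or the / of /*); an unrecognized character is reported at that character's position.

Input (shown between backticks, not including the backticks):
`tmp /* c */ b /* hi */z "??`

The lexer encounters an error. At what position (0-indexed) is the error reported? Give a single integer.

Answer: 24

Derivation:
pos=0: emit ID 'tmp' (now at pos=3)
pos=4: enter COMMENT mode (saw '/*')
exit COMMENT mode (now at pos=11)
pos=12: emit ID 'b' (now at pos=13)
pos=14: enter COMMENT mode (saw '/*')
exit COMMENT mode (now at pos=22)
pos=22: emit ID 'z' (now at pos=23)
pos=24: enter STRING mode
pos=24: ERROR — unterminated string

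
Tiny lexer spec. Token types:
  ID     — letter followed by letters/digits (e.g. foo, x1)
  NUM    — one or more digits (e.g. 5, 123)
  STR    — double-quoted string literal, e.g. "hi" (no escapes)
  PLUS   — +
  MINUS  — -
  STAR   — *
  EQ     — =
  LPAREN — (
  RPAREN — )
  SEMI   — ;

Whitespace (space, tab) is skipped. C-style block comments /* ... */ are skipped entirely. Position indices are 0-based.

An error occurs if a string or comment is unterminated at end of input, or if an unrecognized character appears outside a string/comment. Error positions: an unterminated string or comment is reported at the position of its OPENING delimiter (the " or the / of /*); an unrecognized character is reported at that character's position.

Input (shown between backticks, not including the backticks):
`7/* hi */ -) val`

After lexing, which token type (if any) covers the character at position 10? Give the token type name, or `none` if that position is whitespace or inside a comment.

pos=0: emit NUM '7' (now at pos=1)
pos=1: enter COMMENT mode (saw '/*')
exit COMMENT mode (now at pos=9)
pos=10: emit MINUS '-'
pos=11: emit RPAREN ')'
pos=13: emit ID 'val' (now at pos=16)
DONE. 4 tokens: [NUM, MINUS, RPAREN, ID]
Position 10: char is '-' -> MINUS

Answer: MINUS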